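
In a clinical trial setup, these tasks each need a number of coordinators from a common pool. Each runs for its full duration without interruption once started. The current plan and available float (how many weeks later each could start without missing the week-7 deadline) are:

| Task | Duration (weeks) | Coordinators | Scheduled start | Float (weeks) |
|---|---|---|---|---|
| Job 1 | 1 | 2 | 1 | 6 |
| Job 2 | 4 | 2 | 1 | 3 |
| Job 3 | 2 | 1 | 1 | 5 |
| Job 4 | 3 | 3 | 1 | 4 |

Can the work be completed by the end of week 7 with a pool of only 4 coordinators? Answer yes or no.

yes

Schedule Job 1@1, Job 2@1, Job 3@2, Job 4@5: w1:4  w2:3  w3:3  w4:2  w5:3  w6:3  w7:3 — peak 4 ≤ 4.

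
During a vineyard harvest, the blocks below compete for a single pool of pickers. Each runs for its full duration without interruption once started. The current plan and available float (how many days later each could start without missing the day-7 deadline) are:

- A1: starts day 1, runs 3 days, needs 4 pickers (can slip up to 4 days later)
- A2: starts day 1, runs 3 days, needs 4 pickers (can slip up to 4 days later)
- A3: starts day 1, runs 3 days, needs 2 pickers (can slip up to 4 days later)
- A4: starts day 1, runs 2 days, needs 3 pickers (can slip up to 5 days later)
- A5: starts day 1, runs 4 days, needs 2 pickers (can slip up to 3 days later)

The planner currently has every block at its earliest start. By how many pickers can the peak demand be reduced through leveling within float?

Early-start peak: d1:15  d2:15  d3:12  d4:2  d5:0  d6:0  d7:0 ⇒ 15.
Leveled (A1@1, A2@1, A3@4, A4@4, A5@4): d1:8  d2:8  d3:8  d4:7  d5:7  d6:4  d7:2 ⇒ 8.
Reduction 15 − 8 = 7.

7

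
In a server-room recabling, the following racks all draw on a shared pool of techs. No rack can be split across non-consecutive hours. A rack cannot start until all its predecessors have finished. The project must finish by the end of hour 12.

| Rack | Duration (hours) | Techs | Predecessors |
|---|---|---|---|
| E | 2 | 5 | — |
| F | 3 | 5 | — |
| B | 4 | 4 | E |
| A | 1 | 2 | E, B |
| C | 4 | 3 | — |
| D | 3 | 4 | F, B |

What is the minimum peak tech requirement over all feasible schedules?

7

Early-start (E@1, F@1, B@3, A@7, C@1, D@7) gives peak 13: h1:13  h2:13  h3:12  h4:7  h5:4  h6:4  h7:6  h8:4  h9:4  h10:0  h11:0  h12:0.
Shift F→3, B→6, A→10, C→6, D→10.
Schedule E@1, F@3, B@6, A@10, C@6, D@10: h1:5  h2:5  h3:5  h4:5  h5:5  h6:7  h7:7  h8:7  h9:7  h10:6  h11:4  h12:4 — peak 7.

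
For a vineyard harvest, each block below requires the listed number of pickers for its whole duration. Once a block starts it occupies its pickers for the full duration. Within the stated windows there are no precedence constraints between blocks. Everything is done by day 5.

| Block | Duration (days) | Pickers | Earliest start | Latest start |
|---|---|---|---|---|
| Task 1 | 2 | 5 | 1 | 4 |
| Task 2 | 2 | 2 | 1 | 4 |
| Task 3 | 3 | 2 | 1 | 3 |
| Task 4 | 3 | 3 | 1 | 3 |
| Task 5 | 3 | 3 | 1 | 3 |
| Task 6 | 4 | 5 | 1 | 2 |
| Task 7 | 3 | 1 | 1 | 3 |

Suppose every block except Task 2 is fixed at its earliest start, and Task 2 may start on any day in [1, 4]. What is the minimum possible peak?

19

Task 2@1: d1:21  d2:21  d3:14  d4:5  d5:0 → peak 21
Task 2@2: d1:19  d2:21  d3:16  d4:5  d5:0 → peak 21
Task 2@3: d1:19  d2:19  d3:16  d4:7  d5:0 → peak 19
Task 2@4: d1:19  d2:19  d3:14  d4:7  d5:2 → peak 19
Best is Task 2@3, peak 19.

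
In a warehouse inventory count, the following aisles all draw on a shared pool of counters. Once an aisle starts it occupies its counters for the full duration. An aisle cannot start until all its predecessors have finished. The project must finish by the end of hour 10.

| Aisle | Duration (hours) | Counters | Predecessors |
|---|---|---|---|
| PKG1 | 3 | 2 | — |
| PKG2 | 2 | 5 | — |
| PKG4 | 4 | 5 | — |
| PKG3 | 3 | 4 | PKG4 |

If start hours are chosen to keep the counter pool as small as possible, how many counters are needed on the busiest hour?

Early-start (PKG1@1, PKG2@1, PKG4@1, PKG3@5) gives peak 12: h1:12  h2:12  h3:7  h4:5  h5:4  h6:4  h7:4  h8:0  h9:0  h10:0.
Shift PKG1→5, PKG2→8.
Schedule PKG1@5, PKG2@8, PKG4@1, PKG3@5: h1:5  h2:5  h3:5  h4:5  h5:6  h6:6  h7:6  h8:5  h9:5  h10:0 — peak 6.

6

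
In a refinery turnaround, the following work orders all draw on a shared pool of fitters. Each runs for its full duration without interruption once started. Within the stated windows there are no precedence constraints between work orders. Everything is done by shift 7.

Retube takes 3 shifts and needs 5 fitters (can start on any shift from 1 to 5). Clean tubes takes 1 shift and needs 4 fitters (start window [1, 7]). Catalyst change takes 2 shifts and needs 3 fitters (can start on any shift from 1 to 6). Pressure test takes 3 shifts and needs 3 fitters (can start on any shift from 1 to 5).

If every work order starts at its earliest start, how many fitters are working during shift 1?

15

At early start, shift 1 has: Retube, Clean tubes, Catalyst change, Pressure test.
Demand: 5 + 4 + 3 + 3 = 15.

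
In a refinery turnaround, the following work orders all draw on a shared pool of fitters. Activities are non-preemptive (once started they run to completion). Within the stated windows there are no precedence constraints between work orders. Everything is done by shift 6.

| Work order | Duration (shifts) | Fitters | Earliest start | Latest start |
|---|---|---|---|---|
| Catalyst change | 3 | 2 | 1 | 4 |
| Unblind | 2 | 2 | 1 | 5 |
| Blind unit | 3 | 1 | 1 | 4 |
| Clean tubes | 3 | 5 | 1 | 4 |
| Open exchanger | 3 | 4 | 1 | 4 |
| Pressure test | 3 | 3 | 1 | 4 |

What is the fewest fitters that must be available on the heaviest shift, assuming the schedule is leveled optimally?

Early-start (Catalyst change@1, Unblind@1, Blind unit@1, Clean tubes@1, Open exchanger@1, Pressure test@1) gives peak 17: s1:17  s2:17  s3:15  s4:0  s5:0  s6:0.
Shift Clean tubes→4, Pressure test→4.
Schedule Catalyst change@1, Unblind@1, Blind unit@1, Clean tubes@4, Open exchanger@1, Pressure test@4: s1:9  s2:9  s3:7  s4:8  s5:8  s6:8 — peak 9.
Total fitter-shifts = 49 over 6 shifts ⇒ peak ≥ ⌈49/6⌉ = 9, so 9 is optimal.

9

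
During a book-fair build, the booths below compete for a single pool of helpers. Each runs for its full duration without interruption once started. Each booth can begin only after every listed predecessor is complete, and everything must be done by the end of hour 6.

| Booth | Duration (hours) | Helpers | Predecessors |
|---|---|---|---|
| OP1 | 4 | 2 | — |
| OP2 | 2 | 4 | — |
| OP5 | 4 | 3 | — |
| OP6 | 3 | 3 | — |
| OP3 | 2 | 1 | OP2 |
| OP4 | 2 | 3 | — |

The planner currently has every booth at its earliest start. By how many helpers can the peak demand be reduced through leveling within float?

6

Early-start peak: h1:15  h2:15  h3:9  h4:6  h5:0  h6:0 ⇒ 15.
Leveled (OP1@1, OP2@1, OP5@1, OP6@3, OP3@3, OP4@5): h1:9  h2:9  h3:9  h4:9  h5:6  h6:3 ⇒ 9.
Reduction 15 − 9 = 6.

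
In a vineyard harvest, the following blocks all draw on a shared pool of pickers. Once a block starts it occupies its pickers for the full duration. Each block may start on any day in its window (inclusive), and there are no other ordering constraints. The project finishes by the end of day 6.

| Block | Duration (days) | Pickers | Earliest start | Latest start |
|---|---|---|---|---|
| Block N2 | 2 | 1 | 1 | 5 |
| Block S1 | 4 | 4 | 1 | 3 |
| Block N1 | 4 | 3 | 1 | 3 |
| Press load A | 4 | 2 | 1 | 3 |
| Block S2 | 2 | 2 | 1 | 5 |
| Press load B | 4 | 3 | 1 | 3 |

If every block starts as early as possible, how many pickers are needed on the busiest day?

Early-start schedule: Block N2@1, Block S1@1, Block N1@1, Press load A@1, Block S2@1, Press load B@1.
Load per day: day 1: 15, day 2: 15, day 3: 12, day 4: 12, day 5: 0, day 6: 0.
Peak is 15.

15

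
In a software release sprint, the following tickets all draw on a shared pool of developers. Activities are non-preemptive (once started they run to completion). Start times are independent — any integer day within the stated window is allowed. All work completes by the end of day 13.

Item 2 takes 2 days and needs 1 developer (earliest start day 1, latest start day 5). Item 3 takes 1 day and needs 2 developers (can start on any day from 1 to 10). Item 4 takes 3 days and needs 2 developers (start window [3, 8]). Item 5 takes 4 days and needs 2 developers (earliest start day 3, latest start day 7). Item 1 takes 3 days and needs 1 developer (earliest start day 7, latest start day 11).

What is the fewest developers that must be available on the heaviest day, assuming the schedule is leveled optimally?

2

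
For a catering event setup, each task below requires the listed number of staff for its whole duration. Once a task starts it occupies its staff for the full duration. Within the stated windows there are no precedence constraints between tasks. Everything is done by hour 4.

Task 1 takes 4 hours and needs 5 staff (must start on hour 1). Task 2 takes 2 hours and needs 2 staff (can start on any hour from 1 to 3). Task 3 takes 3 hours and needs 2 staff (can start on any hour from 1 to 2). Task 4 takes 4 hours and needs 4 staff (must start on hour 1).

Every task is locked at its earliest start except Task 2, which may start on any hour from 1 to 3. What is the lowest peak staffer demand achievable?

13

Task 2@1: h1:13  h2:13  h3:11  h4:9 → peak 13
Task 2@2: h1:11  h2:13  h3:13  h4:9 → peak 13
Task 2@3: h1:11  h2:11  h3:13  h4:11 → peak 13
Best is Task 2@1, peak 13.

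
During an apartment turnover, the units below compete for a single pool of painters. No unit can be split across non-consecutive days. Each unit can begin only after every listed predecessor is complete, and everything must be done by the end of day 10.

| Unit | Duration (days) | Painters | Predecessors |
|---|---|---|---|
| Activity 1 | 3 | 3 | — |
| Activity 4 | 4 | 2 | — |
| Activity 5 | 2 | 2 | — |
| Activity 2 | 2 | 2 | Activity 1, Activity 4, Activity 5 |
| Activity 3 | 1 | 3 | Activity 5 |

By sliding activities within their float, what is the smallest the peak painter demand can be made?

Early-start (Activity 1@1, Activity 4@1, Activity 5@1, Activity 2@5, Activity 3@3) gives peak 8: d1:7  d2:7  d3:8  d4:2  d5:2  d6:2  d7:0  d8:0  d9:0  d10:0.
Shift Activity 4→4, Activity 5→4, Activity 2→8, Activity 3→10.
Schedule Activity 1@1, Activity 4@4, Activity 5@4, Activity 2@8, Activity 3@10: d1:3  d2:3  d3:3  d4:4  d5:4  d6:2  d7:2  d8:2  d9:2  d10:3 — peak 4.

4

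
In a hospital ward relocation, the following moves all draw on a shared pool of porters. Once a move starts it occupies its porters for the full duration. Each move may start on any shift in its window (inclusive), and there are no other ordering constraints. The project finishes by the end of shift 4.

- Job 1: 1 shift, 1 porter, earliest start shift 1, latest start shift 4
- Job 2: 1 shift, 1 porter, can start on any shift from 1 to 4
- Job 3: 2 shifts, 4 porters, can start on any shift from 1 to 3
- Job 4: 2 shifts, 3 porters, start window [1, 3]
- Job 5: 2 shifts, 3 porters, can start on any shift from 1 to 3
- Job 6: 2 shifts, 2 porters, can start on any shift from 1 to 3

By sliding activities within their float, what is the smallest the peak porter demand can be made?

7

Early-start (Job 1@1, Job 2@1, Job 3@1, Job 4@1, Job 5@1, Job 6@1) gives peak 14: s1:14  s2:12  s3:0  s4:0.
Shift Job 3→3, Job 5→3.
Schedule Job 1@1, Job 2@1, Job 3@3, Job 4@1, Job 5@3, Job 6@1: s1:7  s2:5  s3:7  s4:7 — peak 7.
Total porter-shifts = 26 over 4 shifts ⇒ peak ≥ ⌈26/4⌉ = 7, so 7 is optimal.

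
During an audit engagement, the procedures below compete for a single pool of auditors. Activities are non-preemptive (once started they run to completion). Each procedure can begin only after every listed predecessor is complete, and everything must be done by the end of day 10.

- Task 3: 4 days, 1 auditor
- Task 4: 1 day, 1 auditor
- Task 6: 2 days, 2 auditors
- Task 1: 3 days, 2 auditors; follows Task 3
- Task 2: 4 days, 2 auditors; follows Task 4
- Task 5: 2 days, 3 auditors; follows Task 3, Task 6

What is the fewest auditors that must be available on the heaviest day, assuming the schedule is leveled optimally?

Early-start (Task 3@1, Task 4@1, Task 6@1, Task 1@5, Task 2@2, Task 5@5) gives peak 7: d1:4  d2:5  d3:3  d4:3  d5:7  d6:5  d7:2  d8:0  d9:0  d10:0.
Shift Task 2→3, Task 5→8.
Schedule Task 3@1, Task 4@1, Task 6@1, Task 1@5, Task 2@3, Task 5@8: d1:4  d2:3  d3:3  d4:3  d5:4  d6:4  d7:2  d8:3  d9:3  d10:0 — peak 4.

4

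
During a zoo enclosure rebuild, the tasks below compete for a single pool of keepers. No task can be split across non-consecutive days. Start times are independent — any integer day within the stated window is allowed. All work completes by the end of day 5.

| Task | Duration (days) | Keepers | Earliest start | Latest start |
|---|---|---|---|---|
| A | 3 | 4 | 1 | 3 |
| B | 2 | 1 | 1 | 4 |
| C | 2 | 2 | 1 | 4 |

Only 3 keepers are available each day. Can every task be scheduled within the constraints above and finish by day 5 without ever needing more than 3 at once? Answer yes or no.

Total keeper-days = 18; over 5 days the average is 18/5 > 3, so some day must exceed 3.

no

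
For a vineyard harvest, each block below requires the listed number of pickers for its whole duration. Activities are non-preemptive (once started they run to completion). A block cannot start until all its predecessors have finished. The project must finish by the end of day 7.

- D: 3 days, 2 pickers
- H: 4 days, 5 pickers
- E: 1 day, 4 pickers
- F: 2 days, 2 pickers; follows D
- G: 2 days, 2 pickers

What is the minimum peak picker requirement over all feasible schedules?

7

Early-start (D@1, H@1, E@1, F@4, G@1) gives peak 13: d1:13  d2:9  d3:7  d4:7  d5:2  d6:0  d7:0.
Shift E→5, G→6.
Schedule D@1, H@1, E@5, F@4, G@6: d1:7  d2:7  d3:7  d4:7  d5:6  d6:2  d7:2 — peak 7.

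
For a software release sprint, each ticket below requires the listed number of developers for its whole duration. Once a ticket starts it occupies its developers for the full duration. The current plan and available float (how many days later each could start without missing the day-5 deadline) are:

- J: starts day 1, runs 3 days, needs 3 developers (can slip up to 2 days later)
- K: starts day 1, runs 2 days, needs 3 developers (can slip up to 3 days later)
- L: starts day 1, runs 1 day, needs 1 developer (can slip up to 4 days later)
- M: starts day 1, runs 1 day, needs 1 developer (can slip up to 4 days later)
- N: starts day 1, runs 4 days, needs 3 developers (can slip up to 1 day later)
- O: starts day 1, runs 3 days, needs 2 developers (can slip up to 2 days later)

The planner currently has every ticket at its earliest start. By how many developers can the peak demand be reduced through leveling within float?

Early-start peak: d1:13  d2:11  d3:8  d4:3  d5:0 ⇒ 13.
Leveled (J@1, K@4, L@1, M@1, N@1, O@2): d1:8  d2:8  d3:8  d4:8  d5:3 ⇒ 8.
Reduction 13 − 8 = 5.

5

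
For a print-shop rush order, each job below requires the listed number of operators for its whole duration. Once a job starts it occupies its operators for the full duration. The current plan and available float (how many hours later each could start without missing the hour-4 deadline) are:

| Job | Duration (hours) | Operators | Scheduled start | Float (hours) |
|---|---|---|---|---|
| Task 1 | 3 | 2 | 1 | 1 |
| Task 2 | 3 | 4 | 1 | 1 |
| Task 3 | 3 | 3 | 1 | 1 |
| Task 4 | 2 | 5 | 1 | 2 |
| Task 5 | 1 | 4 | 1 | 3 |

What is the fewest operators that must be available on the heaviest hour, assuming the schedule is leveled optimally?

14

Early-start (Task 1@1, Task 2@1, Task 3@1, Task 4@1, Task 5@1) gives peak 18: h1:18  h2:14  h3:9  h4:0.
Shift Task 5→3.
Schedule Task 1@1, Task 2@1, Task 3@1, Task 4@1, Task 5@3: h1:14  h2:14  h3:13  h4:0 — peak 14.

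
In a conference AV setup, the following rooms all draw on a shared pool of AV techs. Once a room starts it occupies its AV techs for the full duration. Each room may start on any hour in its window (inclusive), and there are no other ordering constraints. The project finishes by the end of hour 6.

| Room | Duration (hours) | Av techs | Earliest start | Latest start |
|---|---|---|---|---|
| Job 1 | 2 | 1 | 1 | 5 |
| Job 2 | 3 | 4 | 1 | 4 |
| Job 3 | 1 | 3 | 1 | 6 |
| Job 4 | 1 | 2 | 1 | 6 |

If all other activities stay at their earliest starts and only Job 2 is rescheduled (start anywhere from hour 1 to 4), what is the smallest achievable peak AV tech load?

Job 2@1: h1:10  h2:5  h3:4  h4:0  h5:0  h6:0 → peak 10
Job 2@2: h1:6  h2:5  h3:4  h4:4  h5:0  h6:0 → peak 6
Job 2@3: h1:6  h2:1  h3:4  h4:4  h5:4  h6:0 → peak 6
Job 2@4: h1:6  h2:1  h3:0  h4:4  h5:4  h6:4 → peak 6
Best is Job 2@2, peak 6.

6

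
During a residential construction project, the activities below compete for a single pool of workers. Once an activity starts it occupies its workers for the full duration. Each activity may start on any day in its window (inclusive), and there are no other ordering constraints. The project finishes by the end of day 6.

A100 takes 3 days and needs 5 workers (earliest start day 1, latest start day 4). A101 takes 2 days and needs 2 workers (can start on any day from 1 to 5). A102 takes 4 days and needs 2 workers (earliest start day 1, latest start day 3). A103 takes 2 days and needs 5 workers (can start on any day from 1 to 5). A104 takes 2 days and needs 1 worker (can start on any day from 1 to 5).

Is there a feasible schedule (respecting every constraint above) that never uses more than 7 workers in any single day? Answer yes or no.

The minimum achievable peak is 8; 7 < 8, so no feasible schedule stays within the cap.

no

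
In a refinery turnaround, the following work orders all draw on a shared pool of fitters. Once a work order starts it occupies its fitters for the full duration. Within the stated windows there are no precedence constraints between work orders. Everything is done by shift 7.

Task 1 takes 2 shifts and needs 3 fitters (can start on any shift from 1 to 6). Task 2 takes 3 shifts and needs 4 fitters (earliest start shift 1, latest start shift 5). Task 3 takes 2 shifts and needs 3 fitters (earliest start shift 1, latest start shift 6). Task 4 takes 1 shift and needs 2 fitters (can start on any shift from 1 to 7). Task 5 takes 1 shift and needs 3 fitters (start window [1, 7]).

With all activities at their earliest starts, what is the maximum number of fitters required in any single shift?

15

Early-start schedule: Task 1@1, Task 2@1, Task 3@1, Task 4@1, Task 5@1.
Load per shift: shift 1: 15, shift 2: 10, shift 3: 4, shift 4: 0, shift 5: 0, shift 6: 0, shift 7: 0.
Peak is 15.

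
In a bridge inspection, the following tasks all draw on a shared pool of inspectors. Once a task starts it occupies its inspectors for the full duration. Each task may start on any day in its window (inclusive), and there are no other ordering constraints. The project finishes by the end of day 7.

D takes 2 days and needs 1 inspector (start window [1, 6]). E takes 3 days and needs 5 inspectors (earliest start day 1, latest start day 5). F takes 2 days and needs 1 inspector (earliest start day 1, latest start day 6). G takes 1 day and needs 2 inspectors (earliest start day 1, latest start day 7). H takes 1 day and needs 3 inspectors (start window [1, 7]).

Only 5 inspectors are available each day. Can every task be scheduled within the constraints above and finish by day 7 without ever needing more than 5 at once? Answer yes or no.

yes

Schedule D@1, E@3, F@1, G@1, H@2: d1:4  d2:5  d3:5  d4:5  d5:5  d6:0  d7:0 — peak 5 ≤ 5.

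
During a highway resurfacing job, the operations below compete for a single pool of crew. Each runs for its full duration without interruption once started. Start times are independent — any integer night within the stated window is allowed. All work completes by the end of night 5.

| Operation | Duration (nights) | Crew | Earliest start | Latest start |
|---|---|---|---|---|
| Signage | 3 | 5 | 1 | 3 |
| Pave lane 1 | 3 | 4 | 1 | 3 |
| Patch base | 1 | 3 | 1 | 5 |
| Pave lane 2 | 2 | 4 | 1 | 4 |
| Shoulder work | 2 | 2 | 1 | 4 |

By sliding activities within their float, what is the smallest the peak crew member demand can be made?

9

Early-start (Signage@1, Pave lane 1@1, Patch base@1, Pave lane 2@1, Shoulder work@1) gives peak 18: n1:18  n2:15  n3:9  n4:0  n5:0.
Shift Patch base→4, Pave lane 2→4, Shoulder work→4.
Schedule Signage@1, Pave lane 1@1, Patch base@4, Pave lane 2@4, Shoulder work@4: n1:9  n2:9  n3:9  n4:9  n5:6 — peak 9.
Total crew member-nights = 42 over 5 nights ⇒ peak ≥ ⌈42/5⌉ = 9, so 9 is optimal.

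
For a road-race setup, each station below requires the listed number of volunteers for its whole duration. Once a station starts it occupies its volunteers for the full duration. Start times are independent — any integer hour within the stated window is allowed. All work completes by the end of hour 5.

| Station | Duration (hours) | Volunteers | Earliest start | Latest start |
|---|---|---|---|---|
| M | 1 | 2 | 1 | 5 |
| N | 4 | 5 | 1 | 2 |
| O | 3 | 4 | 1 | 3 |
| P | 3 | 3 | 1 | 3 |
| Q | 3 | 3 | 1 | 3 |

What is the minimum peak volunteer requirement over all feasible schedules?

Early-start (M@1, N@1, O@1, P@1, Q@1) gives peak 17: h1:17  h2:15  h3:15  h4:5  h5:0.
Shift Q→2.
Schedule M@1, N@1, O@1, P@1, Q@2: h1:14  h2:15  h3:15  h4:8  h5:0 — peak 15.

15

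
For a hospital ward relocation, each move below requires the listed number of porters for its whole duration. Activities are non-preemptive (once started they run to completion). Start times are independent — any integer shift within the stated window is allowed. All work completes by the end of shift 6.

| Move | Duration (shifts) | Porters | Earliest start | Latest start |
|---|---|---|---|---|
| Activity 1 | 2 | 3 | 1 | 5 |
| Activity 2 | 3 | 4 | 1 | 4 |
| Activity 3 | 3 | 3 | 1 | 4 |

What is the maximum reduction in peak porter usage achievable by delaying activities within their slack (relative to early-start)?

4

Early-start peak: s1:10  s2:10  s3:7  s4:0  s5:0  s6:0 ⇒ 10.
Leveled (Activity 1@1, Activity 2@4, Activity 3@1): s1:6  s2:6  s3:3  s4:4  s5:4  s6:4 ⇒ 6.
Reduction 10 − 6 = 4.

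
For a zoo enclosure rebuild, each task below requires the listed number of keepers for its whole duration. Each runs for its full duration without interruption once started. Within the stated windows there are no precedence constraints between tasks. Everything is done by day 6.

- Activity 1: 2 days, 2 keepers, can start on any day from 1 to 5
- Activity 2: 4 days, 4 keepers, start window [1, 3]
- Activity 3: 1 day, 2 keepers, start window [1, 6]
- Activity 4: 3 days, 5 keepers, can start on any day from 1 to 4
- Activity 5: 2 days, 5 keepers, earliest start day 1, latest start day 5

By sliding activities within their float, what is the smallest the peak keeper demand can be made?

Early-start (Activity 1@1, Activity 2@1, Activity 3@1, Activity 4@1, Activity 5@1) gives peak 18: d1:18  d2:16  d3:9  d4:4  d5:0  d6:0.
Shift Activity 2→3, Activity 5→4.
Schedule Activity 1@1, Activity 2@3, Activity 3@1, Activity 4@1, Activity 5@4: d1:9  d2:7  d3:9  d4:9  d5:9  d6:4 — peak 9.

9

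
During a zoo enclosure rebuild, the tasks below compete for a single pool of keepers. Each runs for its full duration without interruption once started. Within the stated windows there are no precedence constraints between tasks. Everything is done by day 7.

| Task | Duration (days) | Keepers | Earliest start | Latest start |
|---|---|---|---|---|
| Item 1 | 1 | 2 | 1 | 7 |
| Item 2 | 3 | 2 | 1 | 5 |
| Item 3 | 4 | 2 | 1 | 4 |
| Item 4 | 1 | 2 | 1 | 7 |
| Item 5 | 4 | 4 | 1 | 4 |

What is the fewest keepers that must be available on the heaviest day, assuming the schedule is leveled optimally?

6

Early-start (Item 1@1, Item 2@1, Item 3@1, Item 4@1, Item 5@1) gives peak 12: d1:12  d2:8  d3:8  d4:6  d5:0  d6:0  d7:0.
Shift Item 4→2, Item 5→4.
Schedule Item 1@1, Item 2@1, Item 3@1, Item 4@2, Item 5@4: d1:6  d2:6  d3:4  d4:6  d5:4  d6:4  d7:4 — peak 6.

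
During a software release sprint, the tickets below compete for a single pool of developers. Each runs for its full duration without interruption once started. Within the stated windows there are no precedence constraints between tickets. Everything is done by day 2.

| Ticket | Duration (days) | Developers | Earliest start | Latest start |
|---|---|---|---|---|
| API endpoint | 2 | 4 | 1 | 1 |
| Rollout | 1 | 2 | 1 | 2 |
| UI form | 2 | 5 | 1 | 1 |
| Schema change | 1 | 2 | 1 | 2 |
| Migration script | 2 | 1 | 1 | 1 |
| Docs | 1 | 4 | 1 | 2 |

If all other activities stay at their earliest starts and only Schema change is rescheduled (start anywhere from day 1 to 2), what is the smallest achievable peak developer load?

Schema change@1: d1:18  d2:10 → peak 18
Schema change@2: d1:16  d2:12 → peak 16
Best is Schema change@2, peak 16.

16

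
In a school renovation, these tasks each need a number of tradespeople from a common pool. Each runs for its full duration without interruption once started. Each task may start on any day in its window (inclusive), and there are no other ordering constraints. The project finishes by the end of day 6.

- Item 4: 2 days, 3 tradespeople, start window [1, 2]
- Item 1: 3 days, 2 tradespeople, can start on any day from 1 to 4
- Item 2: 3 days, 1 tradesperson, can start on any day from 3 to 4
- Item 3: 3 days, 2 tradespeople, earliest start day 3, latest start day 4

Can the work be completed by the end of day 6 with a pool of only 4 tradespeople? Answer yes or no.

no

The minimum achievable peak is 5; 4 < 5, so no feasible schedule stays within the cap.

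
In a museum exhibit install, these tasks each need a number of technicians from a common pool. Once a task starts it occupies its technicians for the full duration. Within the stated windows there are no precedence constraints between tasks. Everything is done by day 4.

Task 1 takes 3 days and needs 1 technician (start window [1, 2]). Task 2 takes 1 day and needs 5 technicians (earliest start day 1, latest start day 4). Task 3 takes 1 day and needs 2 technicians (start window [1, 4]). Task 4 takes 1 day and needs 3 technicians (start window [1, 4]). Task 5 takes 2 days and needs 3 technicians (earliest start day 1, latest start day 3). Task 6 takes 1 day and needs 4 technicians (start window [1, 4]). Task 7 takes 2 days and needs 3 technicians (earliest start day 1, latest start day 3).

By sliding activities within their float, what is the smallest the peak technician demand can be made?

8

Early-start (Task 1@1, Task 2@1, Task 3@1, Task 4@1, Task 5@1, Task 6@1, Task 7@1) gives peak 21: d1:21  d2:7  d3:1  d4:0.
Shift Task 4→2, Task 5→2, Task 6→4, Task 7→3.
Schedule Task 1@1, Task 2@1, Task 3@1, Task 4@2, Task 5@2, Task 6@4, Task 7@3: d1:8  d2:7  d3:7  d4:7 — peak 8.
Total technician-days = 29 over 4 days ⇒ peak ≥ ⌈29/4⌉ = 8, so 8 is optimal.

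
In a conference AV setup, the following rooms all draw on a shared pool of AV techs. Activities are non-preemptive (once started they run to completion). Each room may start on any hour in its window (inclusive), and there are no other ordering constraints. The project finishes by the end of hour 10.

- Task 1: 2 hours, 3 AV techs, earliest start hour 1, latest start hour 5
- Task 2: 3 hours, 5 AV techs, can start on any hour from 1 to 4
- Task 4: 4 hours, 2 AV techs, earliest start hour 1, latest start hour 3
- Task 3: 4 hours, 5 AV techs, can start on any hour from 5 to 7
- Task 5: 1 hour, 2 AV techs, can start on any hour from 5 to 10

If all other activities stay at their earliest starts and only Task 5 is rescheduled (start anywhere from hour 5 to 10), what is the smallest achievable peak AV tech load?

10

Task 5@5: h1:10  h2:10  h3:7  h4:2  h5:7  h6:5  h7:5  h8:5  h9:0  h10:0 → peak 10
Task 5@6: h1:10  h2:10  h3:7  h4:2  h5:5  h6:7  h7:5  h8:5  h9:0  h10:0 → peak 10
Task 5@7: h1:10  h2:10  h3:7  h4:2  h5:5  h6:5  h7:7  h8:5  h9:0  h10:0 → peak 10
Task 5@8: h1:10  h2:10  h3:7  h4:2  h5:5  h6:5  h7:5  h8:7  h9:0  h10:0 → peak 10
Task 5@9: h1:10  h2:10  h3:7  h4:2  h5:5  h6:5  h7:5  h8:5  h9:2  h10:0 → peak 10
Task 5@10: h1:10  h2:10  h3:7  h4:2  h5:5  h6:5  h7:5  h8:5  h9:0  h10:2 → peak 10
Best is Task 5@5, peak 10.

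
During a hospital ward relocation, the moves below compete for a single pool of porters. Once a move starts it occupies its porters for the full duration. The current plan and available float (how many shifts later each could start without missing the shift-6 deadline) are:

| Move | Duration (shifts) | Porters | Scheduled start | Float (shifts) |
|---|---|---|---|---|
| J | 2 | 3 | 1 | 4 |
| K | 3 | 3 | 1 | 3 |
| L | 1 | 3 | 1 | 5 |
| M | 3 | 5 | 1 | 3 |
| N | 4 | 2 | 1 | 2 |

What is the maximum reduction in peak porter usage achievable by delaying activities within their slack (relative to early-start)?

8

Early-start peak: s1:16  s2:13  s3:10  s4:2  s5:0  s6:0 ⇒ 16.
Leveled (J@1, K@1, L@3, M@4, N@1): s1:8  s2:8  s3:8  s4:7  s5:5  s6:5 ⇒ 8.
Reduction 16 − 8 = 8.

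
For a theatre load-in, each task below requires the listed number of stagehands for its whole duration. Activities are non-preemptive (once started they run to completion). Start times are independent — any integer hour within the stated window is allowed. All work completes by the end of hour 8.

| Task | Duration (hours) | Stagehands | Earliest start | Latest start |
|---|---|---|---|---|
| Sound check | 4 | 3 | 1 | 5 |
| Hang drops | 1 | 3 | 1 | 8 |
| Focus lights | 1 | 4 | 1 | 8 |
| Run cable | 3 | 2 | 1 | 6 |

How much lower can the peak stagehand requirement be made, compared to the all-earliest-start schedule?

Early-start peak: h1:12  h2:5  h3:5  h4:3  h5:0  h6:0  h7:0  h8:0 ⇒ 12.
Leveled (Sound check@1, Hang drops@5, Focus lights@6, Run cable@1): h1:5  h2:5  h3:5  h4:3  h5:3  h6:4  h7:0  h8:0 ⇒ 5.
Reduction 12 − 5 = 7.

7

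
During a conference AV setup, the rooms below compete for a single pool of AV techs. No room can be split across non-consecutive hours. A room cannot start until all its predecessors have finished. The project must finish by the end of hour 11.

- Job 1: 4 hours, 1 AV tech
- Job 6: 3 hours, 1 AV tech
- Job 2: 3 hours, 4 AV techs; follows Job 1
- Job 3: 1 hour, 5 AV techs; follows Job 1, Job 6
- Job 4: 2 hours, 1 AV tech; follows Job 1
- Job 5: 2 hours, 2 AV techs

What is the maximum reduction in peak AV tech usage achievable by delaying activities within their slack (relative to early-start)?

5

Early-start peak: h1:4  h2:4  h3:2  h4:1  h5:10  h6:5  h7:4  h8:0  h9:0  h10:0  h11:0 ⇒ 10.
Leveled (Job 1@1, Job 6@1, Job 2@5, Job 3@8, Job 4@5, Job 5@1): h1:4  h2:4  h3:2  h4:1  h5:5  h6:5  h7:4  h8:5  h9:0  h10:0  h11:0 ⇒ 5.
Reduction 10 − 5 = 5.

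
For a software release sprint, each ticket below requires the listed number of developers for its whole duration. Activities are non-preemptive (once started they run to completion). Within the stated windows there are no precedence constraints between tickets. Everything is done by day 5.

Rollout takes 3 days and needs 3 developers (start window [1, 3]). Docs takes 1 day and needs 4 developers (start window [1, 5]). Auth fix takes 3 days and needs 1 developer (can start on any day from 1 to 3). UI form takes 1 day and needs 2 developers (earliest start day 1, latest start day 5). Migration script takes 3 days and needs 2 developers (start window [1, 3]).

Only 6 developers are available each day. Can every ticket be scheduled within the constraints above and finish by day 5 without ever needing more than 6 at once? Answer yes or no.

Schedule Rollout@1, Docs@4, Auth fix@1, UI form@1, Migration script@2: d1:6  d2:6  d3:6  d4:6  d5:0 — peak 6 ≤ 6.

yes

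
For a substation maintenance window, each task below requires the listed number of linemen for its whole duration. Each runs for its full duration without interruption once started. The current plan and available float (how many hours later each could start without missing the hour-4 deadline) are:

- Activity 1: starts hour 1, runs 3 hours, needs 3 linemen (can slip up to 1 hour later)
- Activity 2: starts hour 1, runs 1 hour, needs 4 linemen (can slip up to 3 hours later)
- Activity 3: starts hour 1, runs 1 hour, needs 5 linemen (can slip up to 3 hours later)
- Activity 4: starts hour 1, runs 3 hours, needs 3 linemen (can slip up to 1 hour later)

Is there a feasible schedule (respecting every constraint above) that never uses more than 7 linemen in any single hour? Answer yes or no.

no

The minimum achievable peak is 8; 7 < 8, so no feasible schedule stays within the cap.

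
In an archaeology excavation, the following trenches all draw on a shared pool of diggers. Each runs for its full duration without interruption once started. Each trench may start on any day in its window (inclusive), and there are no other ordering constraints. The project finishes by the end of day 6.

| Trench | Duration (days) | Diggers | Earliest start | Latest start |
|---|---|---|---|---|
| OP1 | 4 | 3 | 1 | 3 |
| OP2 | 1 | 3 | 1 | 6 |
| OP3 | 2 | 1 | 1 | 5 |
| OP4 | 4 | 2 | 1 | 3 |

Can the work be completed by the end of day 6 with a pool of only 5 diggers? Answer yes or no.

Schedule OP1@1, OP2@5, OP3@1, OP4@3: d1:4  d2:4  d3:5  d4:5  d5:5  d6:2 — peak 5 ≤ 5.

yes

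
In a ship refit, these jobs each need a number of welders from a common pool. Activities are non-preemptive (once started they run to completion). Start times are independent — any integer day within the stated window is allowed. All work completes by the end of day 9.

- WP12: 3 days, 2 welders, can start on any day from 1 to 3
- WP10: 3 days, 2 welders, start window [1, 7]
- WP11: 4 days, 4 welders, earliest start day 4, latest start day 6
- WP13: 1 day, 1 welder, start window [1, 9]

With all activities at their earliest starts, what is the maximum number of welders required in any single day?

5

Early-start schedule: WP12@1, WP10@1, WP11@4, WP13@1.
Load per day: day 1: 5, day 2: 4, day 3: 4, day 4: 4, day 5: 4, day 6: 4, day 7: 4, day 8: 0, day 9: 0.
Peak is 5.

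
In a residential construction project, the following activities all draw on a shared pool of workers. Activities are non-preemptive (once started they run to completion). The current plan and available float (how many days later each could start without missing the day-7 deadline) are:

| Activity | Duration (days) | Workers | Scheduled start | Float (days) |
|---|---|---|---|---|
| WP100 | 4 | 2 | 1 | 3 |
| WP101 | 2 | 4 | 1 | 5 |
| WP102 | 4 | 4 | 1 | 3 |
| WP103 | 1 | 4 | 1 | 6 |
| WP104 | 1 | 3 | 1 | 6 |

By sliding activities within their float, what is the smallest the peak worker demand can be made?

7

Early-start (WP100@1, WP101@1, WP102@1, WP103@1, WP104@1) gives peak 17: d1:17  d2:10  d3:6  d4:6  d5:0  d6:0  d7:0.
Shift WP102→3, WP103→7, WP104→5.
Schedule WP100@1, WP101@1, WP102@3, WP103@7, WP104@5: d1:6  d2:6  d3:6  d4:6  d5:7  d6:4  d7:4 — peak 7.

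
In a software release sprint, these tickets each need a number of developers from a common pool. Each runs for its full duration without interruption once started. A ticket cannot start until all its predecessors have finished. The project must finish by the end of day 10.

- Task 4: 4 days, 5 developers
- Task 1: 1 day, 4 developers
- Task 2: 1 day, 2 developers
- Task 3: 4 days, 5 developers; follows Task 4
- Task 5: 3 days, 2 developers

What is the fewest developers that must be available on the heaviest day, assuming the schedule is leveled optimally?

Early-start (Task 4@1, Task 1@1, Task 2@1, Task 3@5, Task 5@1) gives peak 13: d1:13  d2:7  d3:7  d4:5  d5:5  d6:5  d7:5  d8:5  d9:0  d10:0.
Shift Task 1→5, Task 3→6, Task 5→2.
Schedule Task 4@1, Task 1@5, Task 2@1, Task 3@6, Task 5@2: d1:7  d2:7  d3:7  d4:7  d5:4  d6:5  d7:5  d8:5  d9:5  d10:0 — peak 7.

7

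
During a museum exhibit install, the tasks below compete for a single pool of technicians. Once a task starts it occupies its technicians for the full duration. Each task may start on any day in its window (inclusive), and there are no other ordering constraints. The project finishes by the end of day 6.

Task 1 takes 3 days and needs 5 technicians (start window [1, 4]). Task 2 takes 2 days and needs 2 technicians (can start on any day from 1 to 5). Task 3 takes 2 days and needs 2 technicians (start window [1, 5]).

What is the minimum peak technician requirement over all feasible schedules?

Early-start (Task 1@1, Task 2@1, Task 3@1) gives peak 9: d1:9  d2:9  d3:5  d4:0  d5:0  d6:0.
Shift Task 2→4, Task 3→4.
Schedule Task 1@1, Task 2@4, Task 3@4: d1:5  d2:5  d3:5  d4:4  d5:4  d6:0 — peak 5.

5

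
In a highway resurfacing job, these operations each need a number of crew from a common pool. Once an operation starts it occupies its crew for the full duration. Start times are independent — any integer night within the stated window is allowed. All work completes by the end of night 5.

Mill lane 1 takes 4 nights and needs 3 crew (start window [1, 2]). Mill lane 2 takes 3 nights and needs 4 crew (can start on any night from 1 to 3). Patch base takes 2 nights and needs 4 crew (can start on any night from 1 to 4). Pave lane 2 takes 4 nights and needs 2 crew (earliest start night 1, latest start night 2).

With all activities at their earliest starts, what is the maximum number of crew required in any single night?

Early-start schedule: Mill lane 1@1, Mill lane 2@1, Patch base@1, Pave lane 2@1.
Load per night: night 1: 13, night 2: 13, night 3: 9, night 4: 5, night 5: 0.
Peak is 13.

13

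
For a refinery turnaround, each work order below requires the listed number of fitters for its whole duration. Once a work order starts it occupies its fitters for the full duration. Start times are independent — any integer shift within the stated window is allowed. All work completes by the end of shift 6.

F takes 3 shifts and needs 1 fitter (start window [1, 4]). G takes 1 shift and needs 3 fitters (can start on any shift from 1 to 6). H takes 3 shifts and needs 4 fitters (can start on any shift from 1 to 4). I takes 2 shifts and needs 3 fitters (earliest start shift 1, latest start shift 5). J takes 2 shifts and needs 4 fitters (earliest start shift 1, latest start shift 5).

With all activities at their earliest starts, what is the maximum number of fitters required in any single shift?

Early-start schedule: F@1, G@1, H@1, I@1, J@1.
Load per shift: shift 1: 15, shift 2: 12, shift 3: 5, shift 4: 0, shift 5: 0, shift 6: 0.
Peak is 15.

15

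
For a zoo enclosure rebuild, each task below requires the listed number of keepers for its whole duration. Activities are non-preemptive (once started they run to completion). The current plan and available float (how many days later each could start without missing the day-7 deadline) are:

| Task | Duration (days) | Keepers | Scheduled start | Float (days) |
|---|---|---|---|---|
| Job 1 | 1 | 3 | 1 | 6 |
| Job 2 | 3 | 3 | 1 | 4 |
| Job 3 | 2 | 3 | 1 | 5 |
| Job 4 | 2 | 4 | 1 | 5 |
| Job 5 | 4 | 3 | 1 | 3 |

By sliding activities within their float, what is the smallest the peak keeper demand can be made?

6

Early-start (Job 1@1, Job 2@1, Job 3@1, Job 4@1, Job 5@1) gives peak 16: d1:16  d2:13  d3:6  d4:3  d5:0  d6:0  d7:0.
Shift Job 3→4, Job 4→6, Job 5→2.
Schedule Job 1@1, Job 2@1, Job 3@4, Job 4@6, Job 5@2: d1:6  d2:6  d3:6  d4:6  d5:6  d6:4  d7:4 — peak 6.
Total keeper-days = 38 over 7 days ⇒ peak ≥ ⌈38/7⌉ = 6, so 6 is optimal.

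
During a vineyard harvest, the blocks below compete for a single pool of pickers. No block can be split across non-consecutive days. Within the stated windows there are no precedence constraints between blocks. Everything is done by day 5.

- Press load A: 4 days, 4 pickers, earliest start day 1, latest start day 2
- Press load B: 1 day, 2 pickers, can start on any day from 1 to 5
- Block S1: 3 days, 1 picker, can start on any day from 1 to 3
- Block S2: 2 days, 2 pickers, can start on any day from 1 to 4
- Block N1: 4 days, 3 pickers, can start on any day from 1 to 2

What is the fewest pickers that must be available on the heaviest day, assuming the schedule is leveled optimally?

Early-start (Press load A@1, Press load B@1, Block S1@1, Block S2@1, Block N1@1) gives peak 12: d1:12  d2:10  d3:8  d4:7  d5:0.
Shift Block S2→4, Block N1→2.
Schedule Press load A@1, Press load B@1, Block S1@1, Block S2@4, Block N1@2: d1:7  d2:8  d3:8  d4:9  d5:5 — peak 9.

9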